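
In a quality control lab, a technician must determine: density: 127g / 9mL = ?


ρ = mass/volume
= 127/9
= 14.111 g/mL

14.111 g/mL


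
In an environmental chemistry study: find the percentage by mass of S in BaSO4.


M(BaSO4) = 1×137.33 + 1×32.07 + 4×16.0 = 233.40 g/mol
Mass of S = 1 × 32.07 = 32.07 g/mol
% S = 32.07/233.40 × 100 = 13.74%

13.74%


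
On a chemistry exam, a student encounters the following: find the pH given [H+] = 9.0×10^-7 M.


pH = -log10([H+]) = -log10(9.0×10^-7)
= 7 - log10(9.0)
= 7 - 0.95
= 6.05

6.05


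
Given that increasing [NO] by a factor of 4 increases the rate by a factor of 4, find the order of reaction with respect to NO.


rate ∝ [NO]^n
4^n = 4 → n = 1
Order in NO: 1

1


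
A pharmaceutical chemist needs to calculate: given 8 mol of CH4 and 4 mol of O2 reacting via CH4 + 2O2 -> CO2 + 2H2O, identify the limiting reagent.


Mole ratio available / coefficient:
  CH4: 8/1 = 8.000
  O2: 4/2 = 2.000
Smaller ratio is limiting.

O2


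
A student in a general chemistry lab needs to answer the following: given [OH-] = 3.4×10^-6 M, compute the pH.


pOH = -log10([OH-]) = -log10(3.4×10^-6)
= 6 - log10(3.4) = 5.47
pH = 14 - pOH = 14 - 5.47 = 8.53

8.53


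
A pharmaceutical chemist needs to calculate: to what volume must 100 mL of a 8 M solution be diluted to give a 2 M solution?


C1V1 = C2V2
8 × 100 = 2 × V2
V2 = 800/2 = 400.0 mL

400.0 mL


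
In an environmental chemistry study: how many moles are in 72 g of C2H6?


M(C2H6) = 30.07 g/mol
n = mass/M = 72/30.07 = 2.3944 mol

2.3944 mol


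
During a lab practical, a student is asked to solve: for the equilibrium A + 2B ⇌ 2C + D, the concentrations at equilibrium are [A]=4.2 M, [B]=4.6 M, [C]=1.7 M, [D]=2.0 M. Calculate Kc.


Kc = [C]^2[D]/([A][B]^2)
= (1.7^2 × 2.0^1)/(4.2^1 × 4.6^2)
= 5.78/88.872
= 0.06504

0.06504


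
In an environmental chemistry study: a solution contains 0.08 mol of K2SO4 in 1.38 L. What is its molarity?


M = n/V = 0.08/1.38 = 0.058 mol/L

0.058 M


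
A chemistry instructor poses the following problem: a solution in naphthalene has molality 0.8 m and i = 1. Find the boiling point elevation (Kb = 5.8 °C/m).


ΔTb = Kb × m × i
= 5.8 × 0.8 × 1
= 4.64 °C

4.64 °C


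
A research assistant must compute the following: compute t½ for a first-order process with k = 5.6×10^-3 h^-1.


t½ = ln2/k = 0.693147/(5.6×10^-3 h^-1)
= 123.8 h

123.8 h


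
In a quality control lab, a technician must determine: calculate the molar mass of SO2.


M(SO2) = 1×32.07 + 2×16.0
= 32.07 + 32.0
= 64.07 g/mol

64.07 g/mol


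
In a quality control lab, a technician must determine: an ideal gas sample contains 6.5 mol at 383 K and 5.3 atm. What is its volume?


PV = nRT  (R = 0.08206 L·atm/(mol·K))
V = nRT/P = 6.5×0.08206×383/5.3
= 38.545 L

38.545 L


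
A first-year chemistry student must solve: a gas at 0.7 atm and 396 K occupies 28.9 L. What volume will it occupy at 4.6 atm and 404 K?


P1V1/T1 = P2V2/T2
V2 = P1V1T2/(T1P2)
= 0.7×28.9×404/(396×4.6)
= 4.487 L

4.487 L


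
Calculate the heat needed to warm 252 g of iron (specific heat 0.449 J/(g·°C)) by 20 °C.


q = mcΔT = 252 × 0.449 × 20
= 2262.96 J

2262.96 J


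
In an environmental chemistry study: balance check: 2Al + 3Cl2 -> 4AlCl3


Equation: 2Al + 3Cl2 -> 4AlCl3
Check atoms: Al: 2≠4, Cl: 6≠12
Not balanced

No, not balanced


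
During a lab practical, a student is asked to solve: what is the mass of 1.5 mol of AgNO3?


M(AgNO3) = 169.88 g/mol
mass = n × M = 1.5 × 169.88 = 254.82 g

254.82 g


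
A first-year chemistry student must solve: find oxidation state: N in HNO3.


(+1) + x + 3(-2) = 0, so x = +5
Oxidation number: +5

+5


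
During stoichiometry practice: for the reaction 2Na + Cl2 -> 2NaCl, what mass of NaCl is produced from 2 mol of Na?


Mole ratio NaCl:Na = 2:2
n(NaCl) = 2 × 2/2 = 2.000 mol
mass = 2.000 × 58.44 = 116.88 g

116.88 g


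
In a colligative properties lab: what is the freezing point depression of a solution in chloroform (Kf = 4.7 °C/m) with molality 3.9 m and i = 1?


ΔTf = Kf × m × i
= 4.7 × 3.9 × 1
= 18.33 °C

18.33 °C


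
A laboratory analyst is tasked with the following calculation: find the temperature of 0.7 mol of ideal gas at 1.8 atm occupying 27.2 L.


PV = nRT  (R = 0.08206 L·atm/(mol·K))
T = PV/(nR) = 1.8×27.2/(0.7×0.08206)
= 48.96/0.057442
= 852.34 K

852.34 K


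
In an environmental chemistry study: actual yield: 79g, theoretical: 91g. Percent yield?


% yield = actual/theoretical × 100
= 79/91 × 100
= 86.81%

86.81%


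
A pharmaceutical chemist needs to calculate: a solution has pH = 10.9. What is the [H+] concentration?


[H+] = 10^(-pH) = 10^(-10.9)
= 1.26×10^-11 M

1.26×10^-11 M


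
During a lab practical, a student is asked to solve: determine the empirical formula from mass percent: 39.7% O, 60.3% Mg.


Assume 100 g sample. Moles of each element:
  O: 39.7/16.0 = 2.481 mol
  Mg: 60.3/24.31 = 2.48 mol
Divide by smallest (2.48):
  O: 2.481/2.48 = 1.0
  Mg: 2.48/2.48 = 1.0
Empirical formula: MgO

MgO


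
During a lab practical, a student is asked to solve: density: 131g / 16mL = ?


ρ = mass/volume
= 131/16
= 8.188 g/mL

8.188 g/mL


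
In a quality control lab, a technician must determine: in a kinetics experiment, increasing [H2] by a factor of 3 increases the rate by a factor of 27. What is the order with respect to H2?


rate ∝ [H2]^n
3^n = 27 → n = 3
Order in H2: 3

3


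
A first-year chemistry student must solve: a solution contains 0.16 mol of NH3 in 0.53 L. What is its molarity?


M = n/V = 0.16/0.53 = 0.302 mol/L

0.302 M


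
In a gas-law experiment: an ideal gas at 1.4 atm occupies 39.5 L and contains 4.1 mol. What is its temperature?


PV = nRT  (R = 0.08206 L·atm/(mol·K))
T = PV/(nR) = 1.4×39.5/(4.1×0.08206)
= 55.30/0.336446
= 164.37 K

164.37 K


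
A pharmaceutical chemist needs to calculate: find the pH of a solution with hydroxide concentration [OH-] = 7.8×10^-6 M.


pOH = -log10([OH-]) = -log10(7.8×10^-6)
= 6 - log10(7.8) = 5.11
pH = 14 - pOH = 14 - 5.11 = 8.89

8.89


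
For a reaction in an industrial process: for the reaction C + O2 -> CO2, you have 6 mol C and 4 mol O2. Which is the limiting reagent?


Mole ratio available / coefficient:
  C: 6/1 = 6.000
  O2: 4/1 = 4.000
Smaller ratio is limiting.

O2


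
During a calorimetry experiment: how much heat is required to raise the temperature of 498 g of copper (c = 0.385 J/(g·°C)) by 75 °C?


q = mcΔT = 498 × 0.385 × 75
= 14379.75 J

14379.75 J


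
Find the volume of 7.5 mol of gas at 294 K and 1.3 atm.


PV = nRT  (R = 0.08206 L·atm/(mol·K))
V = nRT/P = 7.5×0.08206×294/1.3
= 139.186 L

139.186 L


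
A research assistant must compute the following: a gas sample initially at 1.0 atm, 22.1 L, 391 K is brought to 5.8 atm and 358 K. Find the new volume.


P1V1/T1 = P2V2/T2
V2 = P1V1T2/(T1P2)
= 1.0×22.1×358/(391×5.8)
= 3.489 L

3.489 L


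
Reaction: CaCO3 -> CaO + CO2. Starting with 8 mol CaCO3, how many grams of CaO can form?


Mole ratio CaO:CaCO3 = 1:1
n(CaO) = 8 × 1/1 = 8.000 mol
mass = 8.000 × 56.08 = 448.64 g

448.64 g


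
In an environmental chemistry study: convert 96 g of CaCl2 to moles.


M(CaCl2) = 110.98 g/mol
n = mass/M = 96/110.98 = 0.865 mol

0.865 mol


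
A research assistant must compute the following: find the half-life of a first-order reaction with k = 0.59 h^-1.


t½ = ln2/k = 0.693147/(0.59 h^-1)
= 1.175 h

1.175 h


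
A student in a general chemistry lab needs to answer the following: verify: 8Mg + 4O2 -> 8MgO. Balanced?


Equation: 8Mg + 4O2 -> 8MgO
Check atoms: Mg: 8=8, O: 8=8
Balanced

Yes, balanced


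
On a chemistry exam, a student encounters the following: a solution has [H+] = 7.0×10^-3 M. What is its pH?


pH = -log10([H+]) = -log10(7.0×10^-3)
= 3 - log10(7.0)
= 3 - 0.85
= 2.15

2.15


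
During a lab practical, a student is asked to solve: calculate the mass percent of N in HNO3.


M(HNO3) = 1×1.008 + 1×14.01 + 3×16.0 = 63.018 g/mol
Mass of N = 1 × 14.01 = 14.01 g/mol
% N = 14.01/63.018 × 100 = 22.23%

22.23%


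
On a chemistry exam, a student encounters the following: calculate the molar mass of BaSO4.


M(BaSO4) = 1×137.33 + 1×32.07 + 4×16.0
= 137.33 + 32.07 + 64.0
= 233.4 g/mol

233.4 g/mol


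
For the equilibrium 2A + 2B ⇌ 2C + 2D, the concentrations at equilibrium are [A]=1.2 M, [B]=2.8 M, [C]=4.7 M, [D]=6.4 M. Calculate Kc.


Kc = [C]^2[D]^2/([A]^2[B]^2)
= (4.7^2 × 6.4^2)/(1.2^2 × 2.8^2)
= 904.8064/11.2896
= 80.15

80.15


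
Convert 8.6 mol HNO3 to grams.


M(HNO3) = 63.02 g/mol
mass = n × M = 8.6 × 63.02 = 541.97 g

541.97 g


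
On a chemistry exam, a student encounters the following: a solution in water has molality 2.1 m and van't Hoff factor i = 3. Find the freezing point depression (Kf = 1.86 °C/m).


ΔTf = Kf × m × i
= 1.86 × 2.1 × 3
= 11.718 °C

11.718 °C


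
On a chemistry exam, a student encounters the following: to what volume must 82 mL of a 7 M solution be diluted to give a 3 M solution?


C1V1 = C2V2
7 × 82 = 3 × V2
V2 = 574/3 = 191.33 mL

191.33 mL


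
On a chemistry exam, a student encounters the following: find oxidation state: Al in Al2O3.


Al is +3
Oxidation number: +3

+3


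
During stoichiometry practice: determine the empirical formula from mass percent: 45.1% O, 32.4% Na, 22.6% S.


Assume 100 g sample. Moles of each element:
  O: 45.1/16.0 = 2.819 mol
  Na: 32.4/22.99 = 1.409 mol
  S: 22.6/32.07 = 0.705 mol
Divide by smallest (0.705):
  O: 2.819/0.705 = 4.0
  Na: 1.409/0.705 = 2.0
  S: 0.705/0.705 = 1.0
Empirical formula: Na2SO4

Na2SO4


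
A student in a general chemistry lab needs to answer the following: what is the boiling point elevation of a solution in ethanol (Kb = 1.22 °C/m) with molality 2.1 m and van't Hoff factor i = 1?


ΔTb = Kb × m × i
= 1.22 × 2.1 × 1
= 2.562 °C

2.562 °C


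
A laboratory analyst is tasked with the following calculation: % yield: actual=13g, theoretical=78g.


% yield = actual/theoretical × 100
= 13/78 × 100
= 16.67%

16.67%


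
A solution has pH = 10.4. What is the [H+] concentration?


[H+] = 10^(-pH) = 10^(-10.4)
= 3.98×10^-11 M

3.98×10^-11 M


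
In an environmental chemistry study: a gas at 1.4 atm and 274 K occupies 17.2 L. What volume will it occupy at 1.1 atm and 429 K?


P1V1/T1 = P2V2/T2
V2 = P1V1T2/(T1P2)
= 1.4×17.2×429/(274×1.1)
= 34.274 L

34.274 L


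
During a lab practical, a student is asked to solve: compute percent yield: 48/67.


% yield = actual/theoretical × 100
= 48/67 × 100
= 71.64%

71.64%


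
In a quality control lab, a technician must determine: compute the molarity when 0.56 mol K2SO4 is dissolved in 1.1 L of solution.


M = n/V = 0.56/1.1 = 0.509 mol/L

0.509 M


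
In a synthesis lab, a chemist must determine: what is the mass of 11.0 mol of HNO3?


M(HNO3) = 63.02 g/mol
mass = n × M = 11.0 × 63.02 = 693.22 g

693.22 g


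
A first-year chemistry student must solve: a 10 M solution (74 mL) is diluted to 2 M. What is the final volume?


C1V1 = C2V2
10 × 74 = 2 × V2
V2 = 740/2 = 370.0 mL

370.0 mL


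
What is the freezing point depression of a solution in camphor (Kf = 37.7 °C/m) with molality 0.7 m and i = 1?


ΔTf = Kf × m × i
= 37.7 × 0.7 × 1
= 26.39 °C

26.39 °C


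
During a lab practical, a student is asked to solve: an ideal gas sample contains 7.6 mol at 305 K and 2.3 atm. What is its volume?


PV = nRT  (R = 0.08206 L·atm/(mol·K))
V = nRT/P = 7.6×0.08206×305/2.3
= 82.702 L

82.702 L


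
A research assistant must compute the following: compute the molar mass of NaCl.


M(NaCl) = 1×22.99 + 1×35.45
= 22.99 + 35.45
= 58.44 g/mol

58.44 g/mol


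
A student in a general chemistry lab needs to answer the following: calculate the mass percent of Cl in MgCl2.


M(MgCl2) = 1×24.31 + 2×35.45 = 95.21 g/mol
Mass of Cl = 2 × 35.45 = 70.90 g/mol
% Cl = 70.90/95.21 × 100 = 74.47%

74.47%


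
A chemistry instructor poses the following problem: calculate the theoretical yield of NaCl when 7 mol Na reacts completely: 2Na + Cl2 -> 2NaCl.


Mole ratio NaCl:Na = 2:2
n(NaCl) = 7 × 2/2 = 7.000 mol
mass = 7.000 × 58.44 = 409.08 g

409.08 g


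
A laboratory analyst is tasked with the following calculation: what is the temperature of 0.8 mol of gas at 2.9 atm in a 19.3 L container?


PV = nRT  (R = 0.08206 L·atm/(mol·K))
T = PV/(nR) = 2.9×19.3/(0.8×0.08206)
= 55.97/0.065648
= 852.58 K

852.58 K


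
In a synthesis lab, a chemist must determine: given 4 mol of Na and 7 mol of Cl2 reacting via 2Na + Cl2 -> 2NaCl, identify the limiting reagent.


Mole ratio available / coefficient:
  Na: 4/2 = 2.000
  Cl2: 7/1 = 7.000
Smaller ratio is limiting.

Na


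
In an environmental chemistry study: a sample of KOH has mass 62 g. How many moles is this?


M(KOH) = 56.11 g/mol
n = mass/M = 62/56.11 = 1.105 mol

1.105 mol


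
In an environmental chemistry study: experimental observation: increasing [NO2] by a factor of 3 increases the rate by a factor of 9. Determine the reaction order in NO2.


rate ∝ [NO2]^n
3^n = 9 → n = 2
Order in NO2: 2

2


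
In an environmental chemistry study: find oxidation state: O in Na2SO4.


O is usually -2
Oxidation number: -2

-2


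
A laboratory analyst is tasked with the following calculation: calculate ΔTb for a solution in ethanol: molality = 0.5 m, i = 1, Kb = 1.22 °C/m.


ΔTb = Kb × m × i
= 1.22 × 0.5 × 1
= 0.61 °C

0.61 °C


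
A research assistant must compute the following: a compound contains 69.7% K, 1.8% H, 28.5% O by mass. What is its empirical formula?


Assume 100 g sample. Moles of each element:
  K: 69.7/39.1 = 1.783 mol
  H: 1.8/1.008 = 1.786 mol
  O: 28.5/16.0 = 1.781 mol
Divide by smallest (1.781):
  K: 1.783/1.781 = 1.0
  H: 1.786/1.781 = 1.0
  O: 1.781/1.781 = 1.0
Empirical formula: KOH

KOH


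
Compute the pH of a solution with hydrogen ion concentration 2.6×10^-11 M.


pH = -log10([H+]) = -log10(2.6×10^-11)
= 11 - log10(2.6)
= 11 - 0.41
= 10.59

10.59


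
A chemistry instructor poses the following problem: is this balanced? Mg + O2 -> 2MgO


Equation: Mg + O2 -> 2MgO
Check atoms: Mg: 1≠2, O: 2=2
Not balanced

No, not balanced


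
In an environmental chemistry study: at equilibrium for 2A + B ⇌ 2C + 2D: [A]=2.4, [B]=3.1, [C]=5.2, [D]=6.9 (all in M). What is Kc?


Kc = [C]^2[D]^2/([A]^2[B])
= (5.2^2 × 6.9^2)/(2.4^2 × 3.1^1)
= 1287.3744/17.856
= 72.10

72.10


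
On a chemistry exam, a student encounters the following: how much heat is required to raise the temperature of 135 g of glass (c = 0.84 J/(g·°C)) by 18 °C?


q = mcΔT = 135 × 0.84 × 18
= 2041.20 J

2041.20 J


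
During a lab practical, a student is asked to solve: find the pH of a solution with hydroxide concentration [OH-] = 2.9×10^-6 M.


pOH = -log10([OH-]) = -log10(2.9×10^-6)
= 6 - log10(2.9) = 5.54
pH = 14 - pOH = 14 - 5.54 = 8.46

8.46


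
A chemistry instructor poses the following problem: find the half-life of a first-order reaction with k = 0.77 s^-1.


t½ = ln2/k = 0.693147/(0.77 s^-1)
= 0.9002 s

0.9002 s


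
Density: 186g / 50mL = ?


ρ = mass/volume
= 186/50
= 3.72 g/mL

3.72 g/mL


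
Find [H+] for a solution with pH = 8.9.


[H+] = 10^(-pH) = 10^(-8.9)
= 1.26×10^-9 M

1.26×10^-9 M


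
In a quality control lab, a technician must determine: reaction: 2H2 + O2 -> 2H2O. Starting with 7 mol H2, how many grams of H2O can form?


Mole ratio H2O:H2 = 2:2
n(H2O) = 7 × 2/2 = 7.000 mol
mass = 7.000 × 18.02 = 126.14 g

126.14 g


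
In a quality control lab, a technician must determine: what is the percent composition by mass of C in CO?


M(CO) = 1×12.01 + 1×16.0 = 28.01 g/mol
Mass of C = 1 × 12.01 = 12.01 g/mol
% C = 12.01/28.01 × 100 = 42.88%

42.88%


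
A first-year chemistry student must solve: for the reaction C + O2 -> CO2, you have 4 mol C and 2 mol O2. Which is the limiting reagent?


Mole ratio available / coefficient:
  C: 4/1 = 4.000
  O2: 2/1 = 2.000
Smaller ratio is limiting.

O2


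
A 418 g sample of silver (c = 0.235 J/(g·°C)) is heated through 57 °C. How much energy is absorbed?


q = mcΔT = 418 × 0.235 × 57
= 5599.11 J

5599.11 J


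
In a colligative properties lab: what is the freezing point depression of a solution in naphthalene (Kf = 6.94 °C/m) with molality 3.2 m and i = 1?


ΔTf = Kf × m × i
= 6.94 × 3.2 × 1
= 22.208 °C

22.208 °C


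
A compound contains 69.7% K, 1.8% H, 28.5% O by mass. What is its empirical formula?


Assume 100 g sample. Moles of each element:
  K: 69.7/39.1 = 1.783 mol
  H: 1.8/1.008 = 1.786 mol
  O: 28.5/16.0 = 1.781 mol
Divide by smallest (1.781):
  K: 1.783/1.781 = 1.0
  H: 1.786/1.781 = 1.0
  O: 1.781/1.781 = 1.0
Empirical formula: KOH

KOH


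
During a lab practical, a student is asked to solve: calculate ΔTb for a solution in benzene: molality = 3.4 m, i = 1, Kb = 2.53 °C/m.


ΔTb = Kb × m × i
= 2.53 × 3.4 × 1
= 8.602 °C

8.602 °C


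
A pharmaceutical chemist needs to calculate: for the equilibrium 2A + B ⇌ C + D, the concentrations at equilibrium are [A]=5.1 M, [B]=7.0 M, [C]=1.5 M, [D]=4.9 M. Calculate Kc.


Kc = [C][D]/([A]^2[B])
= (1.5^1 × 4.9^1)/(5.1^2 × 7.0^1)
= 7.35/182.07
= 0.04037

0.04037


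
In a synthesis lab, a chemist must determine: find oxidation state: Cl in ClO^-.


x + (-2) = -1, so x = +1
Oxidation number: +1

+1


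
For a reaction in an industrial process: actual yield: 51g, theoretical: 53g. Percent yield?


% yield = actual/theoretical × 100
= 51/53 × 100
= 96.23%

96.23%


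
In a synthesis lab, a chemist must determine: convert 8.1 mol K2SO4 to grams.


M(K2SO4) = 174.27 g/mol
mass = n × M = 8.1 × 174.27 = 1411.59 g

1411.59 g


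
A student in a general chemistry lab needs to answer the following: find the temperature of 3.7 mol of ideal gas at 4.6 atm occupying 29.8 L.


PV = nRT  (R = 0.08206 L·atm/(mol·K))
T = PV/(nR) = 4.6×29.8/(3.7×0.08206)
= 137.08/0.303622
= 451.48 K

451.48 K


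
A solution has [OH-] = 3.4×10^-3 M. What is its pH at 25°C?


pOH = -log10([OH-]) = -log10(3.4×10^-3)
= 3 - log10(3.4) = 2.47
pH = 14 - pOH = 14 - 2.47 = 11.53

11.53


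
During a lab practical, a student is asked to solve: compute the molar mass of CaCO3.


M(CaCO3) = 1×40.08 + 1×12.01 + 3×16.0
= 40.08 + 12.01 + 48.0
= 100.09 g/mol

100.09 g/mol


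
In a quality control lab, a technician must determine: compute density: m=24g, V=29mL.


ρ = mass/volume
= 24/29
= 0.828 g/mL

0.828 g/mL


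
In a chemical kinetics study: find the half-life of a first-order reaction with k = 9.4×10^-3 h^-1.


t½ = ln2/k = 0.693147/(9.4×10^-3 h^-1)
= 73.74 h

73.74 h


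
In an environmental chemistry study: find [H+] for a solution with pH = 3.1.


[H+] = 10^(-pH) = 10^(-3.1)
= 7.94×10^-4 M

7.94×10^-4 M


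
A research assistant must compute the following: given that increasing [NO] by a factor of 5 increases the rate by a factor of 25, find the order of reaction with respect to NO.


rate ∝ [NO]^n
5^n = 25 → n = 2
Order in NO: 2

2


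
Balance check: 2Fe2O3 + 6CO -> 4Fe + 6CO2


Equation: 2Fe2O3 + 6CO -> 4Fe + 6CO2
Check atoms: C: 6=6, Fe: 4=4, O: 12=12
Balanced

Yes, balanced


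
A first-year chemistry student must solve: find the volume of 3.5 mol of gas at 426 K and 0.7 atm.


PV = nRT  (R = 0.08206 L·atm/(mol·K))
V = nRT/P = 3.5×0.08206×426/0.7
= 174.788 L

174.788 L


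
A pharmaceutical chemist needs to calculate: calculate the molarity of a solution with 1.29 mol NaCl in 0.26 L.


M = n/V = 1.29/0.26 = 4.962 mol/L

4.962 M


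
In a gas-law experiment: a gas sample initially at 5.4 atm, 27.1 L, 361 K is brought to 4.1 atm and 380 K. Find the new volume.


P1V1/T1 = P2V2/T2
V2 = P1V1T2/(T1P2)
= 5.4×27.1×380/(361×4.1)
= 37.571 L

37.571 L


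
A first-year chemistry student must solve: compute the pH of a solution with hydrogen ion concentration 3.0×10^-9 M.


pH = -log10([H+]) = -log10(3.0×10^-9)
= 9 - log10(3.0)
= 9 - 0.48
= 8.52

8.52


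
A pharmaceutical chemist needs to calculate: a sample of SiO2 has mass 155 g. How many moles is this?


M(SiO2) = 60.09 g/mol
n = mass/M = 155/60.09 = 2.5795 mol

2.5795 mol


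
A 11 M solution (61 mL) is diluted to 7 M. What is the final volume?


C1V1 = C2V2
11 × 61 = 7 × V2
V2 = 671/7 = 95.86 mL

95.86 mL


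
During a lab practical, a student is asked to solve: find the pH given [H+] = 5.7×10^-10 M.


pH = -log10([H+]) = -log10(5.7×10^-10)
= 10 - log10(5.7)
= 10 - 0.76
= 9.24

9.24


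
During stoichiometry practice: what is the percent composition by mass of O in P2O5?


M(P2O5) = 2×30.97 + 5×16.0 = 141.94 g/mol
Mass of O = 5 × 16.0 = 80.00 g/mol
% O = 80.00/141.94 × 100 = 56.36%

56.36%


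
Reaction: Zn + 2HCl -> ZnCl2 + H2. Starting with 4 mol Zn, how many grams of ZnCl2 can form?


Mole ratio ZnCl2:Zn = 1:1
n(ZnCl2) = 4 × 1/1 = 4.000 mol
mass = 4.000 × 136.28 = 545.12 g

545.12 g


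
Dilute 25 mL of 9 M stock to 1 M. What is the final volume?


C1V1 = C2V2
9 × 25 = 1 × V2
V2 = 225/1 = 225.0 mL

225.0 mL


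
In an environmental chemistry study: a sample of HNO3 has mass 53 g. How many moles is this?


M(HNO3) = 63.02 g/mol
n = mass/M = 53/63.02 = 0.841 mol

0.841 mol


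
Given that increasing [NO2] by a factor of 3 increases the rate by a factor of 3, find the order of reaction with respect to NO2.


rate ∝ [NO2]^n
3^n = 3 → n = 1
Order in NO2: 1

1


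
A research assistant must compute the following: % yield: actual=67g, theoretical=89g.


% yield = actual/theoretical × 100
= 67/89 × 100
= 75.28%

75.28%


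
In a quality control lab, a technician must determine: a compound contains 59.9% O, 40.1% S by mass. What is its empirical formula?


Assume 100 g sample. Moles of each element:
  O: 59.9/16.0 = 3.744 mol
  S: 40.1/32.07 = 1.25 mol
Divide by smallest (1.25):
  O: 3.744/1.25 = 3.0
  S: 1.25/1.25 = 1.0
Empirical formula: SO3

SO3


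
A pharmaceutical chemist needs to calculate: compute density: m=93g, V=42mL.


ρ = mass/volume
= 93/42
= 2.214 g/mL

2.214 g/mL


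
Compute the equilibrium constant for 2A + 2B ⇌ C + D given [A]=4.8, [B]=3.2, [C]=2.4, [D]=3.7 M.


Kc = [C][D]/([A]^2[B]^2)
= (2.4^1 × 3.7^1)/(4.8^2 × 3.2^2)
= 8.88/235.9296
= 0.03764

0.03764


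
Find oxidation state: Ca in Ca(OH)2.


Group 2 metal: +2
Oxidation number: +2

+2


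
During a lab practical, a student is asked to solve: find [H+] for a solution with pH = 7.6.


[H+] = 10^(-pH) = 10^(-7.6)
= 2.51×10^-8 M

2.51×10^-8 M


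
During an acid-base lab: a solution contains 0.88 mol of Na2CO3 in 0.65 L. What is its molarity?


M = n/V = 0.88/0.65 = 1.354 mol/L

1.354 M


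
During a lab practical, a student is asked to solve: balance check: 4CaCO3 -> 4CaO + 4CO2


Equation: 4CaCO3 -> 4CaO + 4CO2
Check atoms: C: 4=4, Ca: 4=4, O: 12=12
Balanced

Yes, balanced


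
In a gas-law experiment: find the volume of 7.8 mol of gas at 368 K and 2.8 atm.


PV = nRT  (R = 0.08206 L·atm/(mol·K))
V = nRT/P = 7.8×0.08206×368/2.8
= 84.123 L

84.123 L


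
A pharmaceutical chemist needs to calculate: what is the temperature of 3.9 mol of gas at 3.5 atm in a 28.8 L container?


PV = nRT  (R = 0.08206 L·atm/(mol·K))
T = PV/(nR) = 3.5×28.8/(3.9×0.08206)
= 100.80/0.320034
= 314.97 K

314.97 K


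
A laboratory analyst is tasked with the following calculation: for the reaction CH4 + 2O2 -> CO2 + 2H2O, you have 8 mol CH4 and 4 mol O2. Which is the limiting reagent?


Mole ratio available / coefficient:
  CH4: 8/1 = 8.000
  O2: 4/2 = 2.000
Smaller ratio is limiting.

O2


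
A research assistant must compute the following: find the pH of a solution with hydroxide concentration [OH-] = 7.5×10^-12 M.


pOH = -log10([OH-]) = -log10(7.5×10^-12)
= 12 - log10(7.5) = 11.12
pH = 14 - pOH = 14 - 11.12 = 2.88

2.88


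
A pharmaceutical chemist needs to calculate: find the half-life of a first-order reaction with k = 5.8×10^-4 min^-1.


t½ = ln2/k = 0.693147/(5.8×10^-4 min^-1)
= 1195 min

1195 min


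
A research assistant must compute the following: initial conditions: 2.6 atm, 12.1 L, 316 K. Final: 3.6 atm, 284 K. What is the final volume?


P1V1/T1 = P2V2/T2
V2 = P1V1T2/(T1P2)
= 2.6×12.1×284/(316×3.6)
= 7.854 L

7.854 L


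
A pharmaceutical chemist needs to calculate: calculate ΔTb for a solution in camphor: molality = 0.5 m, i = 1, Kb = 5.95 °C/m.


ΔTb = Kb × m × i
= 5.95 × 0.5 × 1
= 2.975 °C

2.975 °C


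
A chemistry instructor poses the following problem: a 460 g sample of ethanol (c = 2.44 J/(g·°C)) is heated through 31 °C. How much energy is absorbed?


q = mcΔT = 460 × 2.44 × 31
= 34794.40 J

34794.40 J


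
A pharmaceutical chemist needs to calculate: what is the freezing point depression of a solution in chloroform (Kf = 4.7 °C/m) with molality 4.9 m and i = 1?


ΔTf = Kf × m × i
= 4.7 × 4.9 × 1
= 23.03 °C

23.03 °C


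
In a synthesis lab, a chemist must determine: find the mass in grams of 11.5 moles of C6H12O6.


M(C6H12O6) = 180.16 g/mol
mass = n × M = 11.5 × 180.16 = 2071.84 g

2071.84 g


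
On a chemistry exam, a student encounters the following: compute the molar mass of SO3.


M(SO3) = 1×32.07 + 3×16.0
= 32.07 + 48.0
= 80.07 g/mol

80.07 g/mol


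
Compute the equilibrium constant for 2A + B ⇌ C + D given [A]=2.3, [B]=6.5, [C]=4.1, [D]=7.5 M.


Kc = [C][D]/([A]^2[B])
= (4.1^1 × 7.5^1)/(2.3^2 × 6.5^1)
= 30.75/34.385
= 0.8943

0.8943


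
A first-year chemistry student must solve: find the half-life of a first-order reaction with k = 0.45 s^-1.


t½ = ln2/k = 0.693147/(0.45 s^-1)
= 1.540 s

1.540 s


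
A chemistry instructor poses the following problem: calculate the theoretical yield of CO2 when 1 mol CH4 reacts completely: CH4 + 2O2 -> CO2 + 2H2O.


Mole ratio CO2:CH4 = 1:1
n(CO2) = 1 × 1/1 = 1.000 mol
mass = 1.000 × 44.01 = 44.01 g

44.01 g


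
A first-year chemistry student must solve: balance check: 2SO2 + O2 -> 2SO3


Equation: 2SO2 + O2 -> 2SO3
Check atoms: O: 6=6, S: 2=2
Balanced

Yes, balanced


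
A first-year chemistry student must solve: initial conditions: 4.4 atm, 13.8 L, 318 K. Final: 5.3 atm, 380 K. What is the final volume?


P1V1/T1 = P2V2/T2
V2 = P1V1T2/(T1P2)
= 4.4×13.8×380/(318×5.3)
= 13.69 L

13.69 L


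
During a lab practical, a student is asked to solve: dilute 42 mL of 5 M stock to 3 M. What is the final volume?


C1V1 = C2V2
5 × 42 = 3 × V2
V2 = 210/3 = 70.0 mL

70.0 mL


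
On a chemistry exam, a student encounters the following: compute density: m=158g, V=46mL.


ρ = mass/volume
= 158/46
= 3.435 g/mL

3.435 g/mL


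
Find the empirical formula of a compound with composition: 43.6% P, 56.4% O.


Assume 100 g sample. Moles of each element:
  P: 43.6/30.97 = 1.408 mol
  O: 56.4/16.0 = 3.525 mol
Divide by smallest (1.408):
  P: 1.408/1.408 = 1.0
  O: 3.525/1.408 = 2.5
Multiply all ratios by 2 to obtain whole numbers.
Empirical formula: P2O5

P2O5


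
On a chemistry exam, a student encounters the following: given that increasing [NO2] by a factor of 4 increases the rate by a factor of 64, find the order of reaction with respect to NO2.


rate ∝ [NO2]^n
4^n = 64 → n = 3
Order in NO2: 3

3


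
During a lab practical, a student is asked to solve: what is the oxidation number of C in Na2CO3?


2(+1) + x + 3(-2) = 0, so x = +4
Oxidation number: +4

+4


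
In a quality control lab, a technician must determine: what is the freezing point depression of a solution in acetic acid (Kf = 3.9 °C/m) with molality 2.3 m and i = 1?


ΔTf = Kf × m × i
= 3.9 × 2.3 × 1
= 8.97 °C

8.97 °C


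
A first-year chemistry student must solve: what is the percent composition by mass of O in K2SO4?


M(K2SO4) = 2×39.1 + 1×32.07 + 4×16.0 = 174.27 g/mol
Mass of O = 4 × 16.0 = 64.00 g/mol
% O = 64.00/174.27 × 100 = 36.72%

36.72%


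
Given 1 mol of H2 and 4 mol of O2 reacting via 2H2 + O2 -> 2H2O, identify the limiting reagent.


Mole ratio available / coefficient:
  H2: 1/2 = 0.500
  O2: 4/1 = 4.000
Smaller ratio is limiting.

H2


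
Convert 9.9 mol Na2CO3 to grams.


M(Na2CO3) = 105.99 g/mol
mass = n × M = 9.9 × 105.99 = 1049.30 g

1049.30 g


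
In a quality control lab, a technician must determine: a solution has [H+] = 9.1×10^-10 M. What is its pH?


pH = -log10([H+]) = -log10(9.1×10^-10)
= 10 - log10(9.1)
= 10 - 0.96
= 9.04

9.04


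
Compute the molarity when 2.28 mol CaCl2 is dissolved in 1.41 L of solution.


M = n/V = 2.28/1.41 = 1.617 mol/L

1.617 M


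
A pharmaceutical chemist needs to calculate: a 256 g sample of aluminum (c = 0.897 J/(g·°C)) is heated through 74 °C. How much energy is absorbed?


q = mcΔT = 256 × 0.897 × 74
= 16992.77 J

16992.77 J


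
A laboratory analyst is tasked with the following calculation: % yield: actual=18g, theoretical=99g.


% yield = actual/theoretical × 100
= 18/99 × 100
= 18.18%

18.18%


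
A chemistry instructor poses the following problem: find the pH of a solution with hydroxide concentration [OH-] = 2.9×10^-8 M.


pOH = -log10([OH-]) = -log10(2.9×10^-8)
= 8 - log10(2.9) = 7.54
pH = 14 - pOH = 14 - 7.54 = 6.46

6.46


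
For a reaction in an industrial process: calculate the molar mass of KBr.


M(KBr) = 1×39.1 + 1×79.9
= 39.1 + 79.9
= 119.0 g/mol

119.0 g/mol


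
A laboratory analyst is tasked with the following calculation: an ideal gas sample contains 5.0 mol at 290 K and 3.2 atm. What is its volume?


PV = nRT  (R = 0.08206 L·atm/(mol·K))
V = nRT/P = 5.0×0.08206×290/3.2
= 37.183 L

37.183 L


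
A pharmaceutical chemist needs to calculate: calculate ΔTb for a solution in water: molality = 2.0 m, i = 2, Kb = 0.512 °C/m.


ΔTb = Kb × m × i
= 0.512 × 2.0 × 2
= 2.048 °C

2.048 °C


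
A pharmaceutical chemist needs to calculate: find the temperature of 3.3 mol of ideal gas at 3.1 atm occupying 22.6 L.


PV = nRT  (R = 0.08206 L·atm/(mol·K))
T = PV/(nR) = 3.1×22.6/(3.3×0.08206)
= 70.06/0.270798
= 258.72 K

258.72 K


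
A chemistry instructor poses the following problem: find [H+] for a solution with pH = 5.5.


[H+] = 10^(-pH) = 10^(-5.5)
= 3.16×10^-6 M

3.16×10^-6 M


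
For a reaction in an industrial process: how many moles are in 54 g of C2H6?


M(C2H6) = 30.07 g/mol
n = mass/M = 54/30.07 = 1.7958 mol

1.7958 mol


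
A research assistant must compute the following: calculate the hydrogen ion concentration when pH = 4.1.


[H+] = 10^(-pH) = 10^(-4.1)
= 7.94×10^-5 M

7.94×10^-5 M


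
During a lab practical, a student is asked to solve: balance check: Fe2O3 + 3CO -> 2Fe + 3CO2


Equation: Fe2O3 + 3CO -> 2Fe + 3CO2
Check atoms: C: 3=3, Fe: 2=2, O: 6=6
Balanced

Yes, balanced


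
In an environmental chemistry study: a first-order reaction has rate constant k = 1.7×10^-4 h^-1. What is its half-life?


t½ = ln2/k = 0.693147/(1.7×10^-4 h^-1)
= 4077 h

4077 h


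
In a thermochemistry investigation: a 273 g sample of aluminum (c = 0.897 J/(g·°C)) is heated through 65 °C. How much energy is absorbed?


q = mcΔT = 273 × 0.897 × 65
= 15917.27 J

15917.27 J


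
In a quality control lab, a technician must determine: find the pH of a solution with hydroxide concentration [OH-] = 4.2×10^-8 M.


pOH = -log10([OH-]) = -log10(4.2×10^-8)
= 8 - log10(4.2) = 7.38
pH = 14 - pOH = 14 - 7.38 = 6.62

6.62


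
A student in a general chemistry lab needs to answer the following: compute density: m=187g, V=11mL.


ρ = mass/volume
= 187/11
= 17.0 g/mL

17.0 g/mL


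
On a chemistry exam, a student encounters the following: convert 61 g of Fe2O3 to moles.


M(Fe2O3) = 159.7 g/mol
n = mass/M = 61/159.7 = 0.382 mol

0.382 mol


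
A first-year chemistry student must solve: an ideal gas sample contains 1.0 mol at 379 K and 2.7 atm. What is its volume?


PV = nRT  (R = 0.08206 L·atm/(mol·K))
V = nRT/P = 1.0×0.08206×379/2.7
= 11.519 L

11.519 L


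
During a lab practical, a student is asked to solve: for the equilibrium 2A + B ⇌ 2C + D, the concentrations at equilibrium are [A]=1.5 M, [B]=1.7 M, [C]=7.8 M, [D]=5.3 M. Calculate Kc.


Kc = [C]^2[D]/([A]^2[B])
= (7.8^2 × 5.3^1)/(1.5^2 × 1.7^1)
= 322.452/3.825
= 84.30

84.30


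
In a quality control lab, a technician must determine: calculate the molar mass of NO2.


M(NO2) = 1×14.01 + 2×16.0
= 14.01 + 32.0
= 46.01 g/mol

46.01 g/mol


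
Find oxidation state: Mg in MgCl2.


Group 2 metal: +2
Oxidation number: +2

+2


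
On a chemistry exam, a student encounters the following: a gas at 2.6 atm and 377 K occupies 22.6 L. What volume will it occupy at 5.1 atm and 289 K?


P1V1/T1 = P2V2/T2
V2 = P1V1T2/(T1P2)
= 2.6×22.6×289/(377×5.1)
= 8.832 L

8.832 L


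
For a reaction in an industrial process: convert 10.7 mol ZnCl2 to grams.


M(ZnCl2) = 136.28 g/mol
mass = n × M = 10.7 × 136.28 = 1458.20 g

1458.20 g


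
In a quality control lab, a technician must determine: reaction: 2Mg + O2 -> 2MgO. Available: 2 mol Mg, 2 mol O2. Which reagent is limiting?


Mole ratio available / coefficient:
  Mg: 2/2 = 1.000
  O2: 2/1 = 2.000
Smaller ratio is limiting.

Mg


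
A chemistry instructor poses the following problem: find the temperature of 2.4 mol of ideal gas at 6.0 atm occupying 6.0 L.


PV = nRT  (R = 0.08206 L·atm/(mol·K))
T = PV/(nR) = 6.0×6.0/(2.4×0.08206)
= 36.00/0.196944
= 182.79 K

182.79 K


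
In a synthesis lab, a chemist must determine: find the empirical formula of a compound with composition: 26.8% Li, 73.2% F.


Assume 100 g sample. Moles of each element:
  Li: 26.8/6.94 = 3.862 mol
  F: 73.2/19.0 = 3.853 mol
Divide by smallest (3.853):
  Li: 3.862/3.853 = 1.0
  F: 3.853/3.853 = 1.0
Empirical formula: LiF

LiF


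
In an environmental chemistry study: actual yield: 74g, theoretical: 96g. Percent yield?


% yield = actual/theoretical × 100
= 74/96 × 100
= 77.08%

77.08%


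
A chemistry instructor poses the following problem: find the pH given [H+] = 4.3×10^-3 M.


pH = -log10([H+]) = -log10(4.3×10^-3)
= 3 - log10(4.3)
= 3 - 0.63
= 2.37

2.37


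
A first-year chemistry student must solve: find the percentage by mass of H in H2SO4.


M(H2SO4) = 2×1.008 + 1×32.07 + 4×16.0 = 98.086 g/mol
Mass of H = 2 × 1.008 = 2.016 g/mol
% H = 2.016/98.086 × 100 = 2.06%

2.06%


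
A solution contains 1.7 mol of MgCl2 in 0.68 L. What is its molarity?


M = n/V = 1.7/0.68 = 2.500 mol/L

2.500 M


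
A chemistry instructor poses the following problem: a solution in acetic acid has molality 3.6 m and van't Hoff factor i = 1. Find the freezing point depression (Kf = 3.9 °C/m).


ΔTf = Kf × m × i
= 3.9 × 3.6 × 1
= 14.04 °C

14.04 °C


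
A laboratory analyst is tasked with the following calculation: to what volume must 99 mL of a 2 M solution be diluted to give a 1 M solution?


C1V1 = C2V2
2 × 99 = 1 × V2
V2 = 198/1 = 198.0 mL

198.0 mL


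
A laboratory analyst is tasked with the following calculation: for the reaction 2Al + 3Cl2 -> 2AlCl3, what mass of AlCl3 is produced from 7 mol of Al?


Mole ratio AlCl3:Al = 2:2
n(AlCl3) = 7 × 2/2 = 7.000 mol
mass = 7.000 × 133.33 = 933.31 g

933.31 g


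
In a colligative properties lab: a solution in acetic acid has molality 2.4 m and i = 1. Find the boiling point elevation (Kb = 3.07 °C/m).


ΔTb = Kb × m × i
= 3.07 × 2.4 × 1
= 7.368 °C

7.368 °C


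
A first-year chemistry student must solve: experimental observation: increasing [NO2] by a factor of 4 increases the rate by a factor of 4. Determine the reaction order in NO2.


rate ∝ [NO2]^n
4^n = 4 → n = 1
Order in NO2: 1

1


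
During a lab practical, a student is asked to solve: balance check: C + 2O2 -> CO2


Equation: C + 2O2 -> CO2
Check atoms: C: 1=1, O: 4≠2
Not balanced

No, not balanced


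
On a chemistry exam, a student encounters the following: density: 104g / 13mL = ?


ρ = mass/volume
= 104/13
= 8.0 g/mL

8.0 g/mL


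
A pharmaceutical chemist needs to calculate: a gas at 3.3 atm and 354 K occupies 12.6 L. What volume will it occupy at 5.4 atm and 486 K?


P1V1/T1 = P2V2/T2
V2 = P1V1T2/(T1P2)
= 3.3×12.6×486/(354×5.4)
= 10.571 L

10.571 L


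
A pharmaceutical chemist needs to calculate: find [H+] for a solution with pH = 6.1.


[H+] = 10^(-pH) = 10^(-6.1)
= 7.94×10^-7 M

7.94×10^-7 M


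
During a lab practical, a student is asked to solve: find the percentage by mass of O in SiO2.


M(SiO2) = 1×28.09 + 2×16.0 = 60.09 g/mol
Mass of O = 2 × 16.0 = 32.00 g/mol
% O = 32.00/60.09 × 100 = 53.25%

53.25%


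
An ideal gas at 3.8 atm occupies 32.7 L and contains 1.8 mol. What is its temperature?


PV = nRT  (R = 0.08206 L·atm/(mol·K))
T = PV/(nR) = 3.8×32.7/(1.8×0.08206)
= 124.26/0.147708
= 841.25 K

841.25 K


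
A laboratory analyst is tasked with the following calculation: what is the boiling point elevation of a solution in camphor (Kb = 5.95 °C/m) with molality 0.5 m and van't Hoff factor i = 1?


ΔTb = Kb × m × i
= 5.95 × 0.5 × 1
= 2.975 °C

2.975 °C


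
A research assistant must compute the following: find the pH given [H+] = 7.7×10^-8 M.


pH = -log10([H+]) = -log10(7.7×10^-8)
= 8 - log10(7.7)
= 8 - 0.89
= 7.11

7.11


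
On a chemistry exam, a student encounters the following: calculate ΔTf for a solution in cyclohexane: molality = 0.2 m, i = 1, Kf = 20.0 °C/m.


ΔTf = Kf × m × i
= 20.0 × 0.2 × 1
= 4.0 °C

4.0 °C


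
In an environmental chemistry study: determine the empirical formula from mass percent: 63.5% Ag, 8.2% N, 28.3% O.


Assume 100 g sample. Moles of each element:
  Ag: 63.5/107.87 = 0.589 mol
  N: 8.2/14.01 = 0.585 mol
  O: 28.3/16.0 = 1.769 mol
Divide by smallest (0.585):
  Ag: 0.589/0.585 = 1.01
  N: 0.585/0.585 = 1.0
  O: 1.769/0.585 = 3.02
Empirical formula: AgNO3

AgNO3


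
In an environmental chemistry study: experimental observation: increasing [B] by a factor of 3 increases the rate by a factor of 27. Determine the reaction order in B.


rate ∝ [B]^n
3^n = 27 → n = 3
Order in B: 3

3


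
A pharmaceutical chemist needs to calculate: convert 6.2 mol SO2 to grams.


M(SO2) = 64.07 g/mol
mass = n × M = 6.2 × 64.07 = 397.23 g

397.23 g


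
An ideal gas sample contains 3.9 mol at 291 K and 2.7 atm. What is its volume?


PV = nRT  (R = 0.08206 L·atm/(mol·K))
V = nRT/P = 3.9×0.08206×291/2.7
= 34.493 L

34.493 L


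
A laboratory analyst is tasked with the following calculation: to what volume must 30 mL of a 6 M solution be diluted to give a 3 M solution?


C1V1 = C2V2
6 × 30 = 3 × V2
V2 = 180/3 = 60.0 mL

60.0 mL


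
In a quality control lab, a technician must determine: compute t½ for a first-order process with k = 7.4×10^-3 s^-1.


t½ = ln2/k = 0.693147/(7.4×10^-3 s^-1)
= 93.67 s

93.67 s


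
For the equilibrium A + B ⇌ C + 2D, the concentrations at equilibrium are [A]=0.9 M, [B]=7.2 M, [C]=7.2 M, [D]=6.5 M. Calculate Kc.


Kc = [C][D]^2/([A][B])
= (7.2^1 × 6.5^2)/(0.9^1 × 7.2^1)
= 304.2/6.48
= 46.94

46.94
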